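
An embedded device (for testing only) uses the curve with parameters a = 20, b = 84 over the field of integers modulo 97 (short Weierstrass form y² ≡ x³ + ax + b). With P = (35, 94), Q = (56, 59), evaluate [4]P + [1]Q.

First 4P:
Double-and-add on 4 = (100)₂. Start with P = (35, 94) for the leading 1-bit.
double: tangent at (35, 94): λ = (3·35² + 20)/(2·94) ≡ 9/91. 91⁻¹ ≡ 16 (mod 97), so λ ≡ 9·16 ≡ 47.
  x = λ² - 35 - 35 = 2209 - 70 ≡ 5; y = λ·(35 - 5) - 94 ≡ 55. → (5, 55)
double: tangent at (5, 55): λ = (3·5² + 20)/(2·55) ≡ 95/13. 13⁻¹ ≡ 15 (mod 97) since 13·15 = 195 ≡ 1, so λ ≡ 95·15 ≡ 67.
  x = λ² - 5 - 5 = 4489 - 10 ≡ 17; y = λ·(5 - 17) - 55 ≡ 14. → (17, 14)
4P = (17, 14).
Finally 4P + Q:
(17, 14) + (56, 59). λ = (59 - 14)/(56 - 17) ≡ 45/39 mod 97. 39⁻¹ ≡ 5 (mod 97), so λ ≡ 31.
  x = λ² - 17 - 56 = 961 - 73 ≡ 15; y = λ·(17 - 15) - 14 ≡ 48. → (15, 48)

(15, 48)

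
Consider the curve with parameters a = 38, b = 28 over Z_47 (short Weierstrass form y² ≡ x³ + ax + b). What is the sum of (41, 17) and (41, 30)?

O

The two points share x = 41 and their y-coordinates satisfy 17 + 30 ≡ 0 (mod 47), so they are inverses. Their sum is the point at infinity.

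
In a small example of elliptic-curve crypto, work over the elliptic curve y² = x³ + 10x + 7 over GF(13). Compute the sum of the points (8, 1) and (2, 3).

(6, 7)

(8, 1) + (2, 3). λ = (3 - 1)/(2 - 8) ≡ 2/7 mod 13. 7⁻¹ ≡ 2 (mod 13), so λ ≡ 4.
  x = λ² - 8 - 2 = 16 - 10 ≡ 6; y = λ·(8 - 6) - 1 ≡ 7. → (6, 7)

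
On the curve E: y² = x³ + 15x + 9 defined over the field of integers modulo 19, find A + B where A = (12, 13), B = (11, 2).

(12, 13) + (11, 2). λ = (2 - 13)/(11 - 12) ≡ 8/18 mod 19. 18⁻¹ ≡ 18 (mod 19), so λ ≡ 11.
  x = λ² - 12 - 11 = 121 - 23 ≡ 3; y = λ·(12 - 3) - 13 ≡ 10. → (3, 10)

(3, 10)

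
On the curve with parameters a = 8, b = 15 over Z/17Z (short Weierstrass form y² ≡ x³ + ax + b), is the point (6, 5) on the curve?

y² = 5² ≡ 8; x³ + 8x + 15 = 279 ≡ 7 (mod 17). 8 ≠ 7.

no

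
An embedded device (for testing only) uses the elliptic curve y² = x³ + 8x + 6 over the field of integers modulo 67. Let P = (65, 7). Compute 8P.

Double-and-add on 8 = (1000)₂. Start with P = (65, 7) for the leading 1-bit.
double: tangent at (65, 7): λ = (3·65² + 8)/(2·7) ≡ 20/14. 14⁻¹ ≡ 24 (mod 67), so λ ≡ 20·24 ≡ 11.
  x = λ² - 65 - 65 = 121 - 130 ≡ 58; y = λ·(65 - 58) - 7 ≡ 3. → (58, 3)
double: tangent at (58, 3): λ = (3·58² + 8)/(2·3) ≡ 50/6. 6⁻¹ ≡ 56 (mod 67) since 6·56 = 336 ≡ 1, so λ ≡ 50·56 ≡ 53.
  x = λ² - 58 - 58 = 2809 - 116 ≡ 13; y = λ·(58 - 13) - 3 ≡ 37. → (13, 37)
double: tangent at (13, 37): λ = (3·13² + 8)/(2·37) ≡ 46/7. 7⁻¹ ≡ 48 (mod 67), so λ ≡ 46·48 ≡ 64.
  x = λ² - 13 - 13 = 4096 - 26 ≡ 50; y = λ·(13 - 50) - 37 ≡ 7. → (50, 7)

(50, 7)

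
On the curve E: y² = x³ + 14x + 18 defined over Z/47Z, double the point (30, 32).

tangent at (30, 32): λ = (3·30² + 14)/(2·32) ≡ 35/17. 17⁻¹ ≡ 36 (mod 47), so λ ≡ 35·36 ≡ 38.
  x = λ² - 30 - 30 = 1444 - 60 ≡ 21; y = λ·(30 - 21) - 32 ≡ 28. → (21, 28)

(21, 28)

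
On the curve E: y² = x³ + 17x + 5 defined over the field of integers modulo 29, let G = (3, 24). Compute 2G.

tangent at (3, 24): λ = (3·3² + 17)/(2·24) ≡ 15/19. 19⁻¹ ≡ 26 (mod 29), so λ ≡ 15·26 ≡ 13.
  x = λ² - 3 - 3 = 169 - 6 ≡ 18; y = λ·(3 - 18) - 24 ≡ 13. → (18, 13)

(18, 13)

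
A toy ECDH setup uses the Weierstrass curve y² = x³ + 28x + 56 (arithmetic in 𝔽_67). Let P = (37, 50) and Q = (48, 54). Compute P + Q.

(22, 59)

(37, 50) + (48, 54). λ = (54 - 50)/(48 - 37) ≡ 4/11 mod 67. 11⁻¹ ≡ 61 (mod 67) since 11·61 = 671 ≡ 1, so λ ≡ 43.
  x = λ² - 37 - 48 = 1849 - 85 ≡ 22; y = λ·(37 - 22) - 50 ≡ 59. → (22, 59)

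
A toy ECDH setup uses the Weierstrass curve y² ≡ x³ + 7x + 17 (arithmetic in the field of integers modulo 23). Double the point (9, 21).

(7, 15)

tangent at (9, 21): λ = (3·9² + 7)/(2·21) ≡ 20/19. 19⁻¹ ≡ 17 (mod 23), so λ ≡ 20·17 ≡ 18.
  x = λ² - 9 - 9 = 324 - 18 ≡ 7; y = λ·(9 - 7) - 21 ≡ 15. → (7, 15)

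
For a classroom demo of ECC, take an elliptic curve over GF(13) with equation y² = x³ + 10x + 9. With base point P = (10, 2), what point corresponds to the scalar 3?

(4, 10)

Repeated addition: build up to 3P.
2P: tangent at (10, 2): λ = (3·10² + 10)/(2·2) ≡ 11/4. 4⁻¹ ≡ 10 (mod 13), so λ ≡ 11·10 ≡ 6.
  x = λ² - 10 - 10 = 36 - 20 ≡ 3; y = λ·(10 - 3) - 2 ≡ 1. → (3, 1)
3P: (3, 1) + (10, 2). λ = (2 - 1)/(10 - 3) ≡ 1/7 mod 13. 7⁻¹ ≡ 2 (mod 13), so λ ≡ 2.
  x = λ² - 3 - 10 = 4 - 13 ≡ 4; y = λ·(3 - 4) - 1 ≡ 10. → (4, 10)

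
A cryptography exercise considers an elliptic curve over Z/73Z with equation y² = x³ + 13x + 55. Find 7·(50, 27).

Write Q = (50, 27).
Double-and-add on 7 = (111)₂. Start with Q = (50, 27) for the leading 1-bit.
double: tangent at (50, 27): λ = (3·50² + 13)/(2·27) ≡ 67/54. 54⁻¹ ≡ 23 (mod 73), so λ ≡ 67·23 ≡ 8.
  x = λ² - 50 - 50 = 64 - 100 ≡ 37; y = λ·(50 - 37) - 27 ≡ 4. → (37, 4)
add Q: (37, 4) + (50, 27). λ = (27 - 4)/(50 - 37) ≡ 23/13 mod 73. 13⁻¹ ≡ 45 (mod 73), so λ ≡ 13.
  x = λ² - 37 - 50 = 169 - 87 ≡ 9; y = λ·(37 - 9) - 4 ≡ 68. → (9, 68)
double: tangent at (9, 68): λ = (3·9² + 13)/(2·68) ≡ 37/63. 63⁻¹ ≡ 51 (mod 73), so λ ≡ 37·51 ≡ 62.
  x = λ² - 9 - 9 = 3844 - 18 ≡ 30; y = λ·(9 - 30) - 68 ≡ 17. → (30, 17)
add Q: (30, 17) + (50, 27). λ = (27 - 17)/(50 - 30) ≡ 10/20 mod 73. 20⁻¹ ≡ 11 (mod 73), so λ ≡ 37.
  x = λ² - 30 - 50 = 1369 - 80 ≡ 48; y = λ·(30 - 48) - 17 ≡ 47. → (48, 47)

(48, 47)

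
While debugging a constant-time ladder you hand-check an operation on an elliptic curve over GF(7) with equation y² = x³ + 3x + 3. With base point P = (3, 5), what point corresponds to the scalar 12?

Repeated addition: build up to 12P.
2P: tangent at (3, 5): λ = (3·3² + 3)/(2·5) ≡ 2/3. 3⁻¹ ≡ 5 (mod 7), so λ ≡ 2·5 ≡ 3.
  x = λ² - 3 - 3 = 9 - 6 ≡ 3; y = λ·(3 - 3) - 5 ≡ 2. → (3, 2)
3P: (3, 2) + (3, 5): same x and y₁ ≡ -y₂, so the sum is the point at infinity.
4P: the point at infinity + (3, 5) = (3, 5) (identity).
5P: tangent at (3, 5): λ = (3·3² + 3)/(2·5) ≡ 2/3. 3⁻¹ ≡ 5 (mod 7), so λ ≡ 2·5 ≡ 3.
  x = λ² - 3 - 3 = 9 - 6 ≡ 3; y = λ·(3 - 3) - 5 ≡ 2. → (3, 2)
6P: (3, 2) + (3, 5): same x and y₁ ≡ -y₂, so the sum is the point at infinity.
7P: the point at infinity + (3, 5) = (3, 5) (identity).
8P: tangent at (3, 5): λ = (3·3² + 3)/(2·5) ≡ 2/3. 3⁻¹ ≡ 5 (mod 7), so λ ≡ 2·5 ≡ 3.
  x = λ² - 3 - 3 = 9 - 6 ≡ 3; y = λ·(3 - 3) - 5 ≡ 2. → (3, 2)
9P: (3, 2) + (3, 5): same x and y₁ ≡ -y₂, so the sum is the point at infinity.
10P: the point at infinity + (3, 5) = (3, 5) (identity).
11P: tangent at (3, 5): λ = (3·3² + 3)/(2·5) ≡ 2/3. 3⁻¹ ≡ 5 (mod 7) since 3·5 = 15 ≡ 1, so λ ≡ 2·5 ≡ 3.
  x = λ² - 3 - 3 = 9 - 6 ≡ 3; y = λ·(3 - 3) - 5 ≡ 2. → (3, 2)
12P: (3, 2) + (3, 5): same x and y₁ ≡ -y₂, so the sum is the point at infinity.

O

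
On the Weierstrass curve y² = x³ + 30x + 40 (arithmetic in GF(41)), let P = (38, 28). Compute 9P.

(0, 32)

Double-and-add on 9 = (1001)₂. Start with P = (38, 28) for the leading 1-bit.
double: tangent at (38, 28): λ = (3·38² + 30)/(2·28) ≡ 16/15. 15⁻¹ ≡ 11 (mod 41), so λ ≡ 16·11 ≡ 12.
  x = λ² - 38 - 38 = 144 - 76 ≡ 27; y = λ·(38 - 27) - 28 ≡ 22. → (27, 22)
double: tangent at (27, 22): λ = (3·27² + 30)/(2·22) ≡ 3/3. 3⁻¹ ≡ 14 (mod 41) since 3·14 = 42 ≡ 1, so λ ≡ 3·14 ≡ 1.
  x = λ² - 27 - 27 = 1 - 54 ≡ 29; y = λ·(27 - 29) - 22 ≡ 17. → (29, 17)
double: tangent at (29, 17): λ = (3·29² + 30)/(2·17) ≡ 11/34. 34⁻¹ ≡ 35 (mod 41), so λ ≡ 11·35 ≡ 16.
  x = λ² - 29 - 29 = 256 - 58 ≡ 34; y = λ·(29 - 34) - 17 ≡ 26. → (34, 26)
add P: (34, 26) + (38, 28). λ = (28 - 26)/(38 - 34) ≡ 2/4 mod 41. 4⁻¹ ≡ 31 (mod 41), so λ ≡ 21.
  x = λ² - 34 - 38 = 441 - 72 ≡ 0; y = λ·(34 - 0) - 26 ≡ 32. → (0, 32)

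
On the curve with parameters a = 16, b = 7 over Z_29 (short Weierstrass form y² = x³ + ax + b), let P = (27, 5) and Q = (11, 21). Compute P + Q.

(21, 18)

(27, 5) + (11, 21). λ = (21 - 5)/(11 - 27) ≡ 16/13 mod 29. 13⁻¹ ≡ 9 (mod 29), so λ ≡ 28.
  x = λ² - 27 - 11 = 784 - 38 ≡ 21; y = λ·(27 - 21) - 5 ≡ 18. → (21, 18)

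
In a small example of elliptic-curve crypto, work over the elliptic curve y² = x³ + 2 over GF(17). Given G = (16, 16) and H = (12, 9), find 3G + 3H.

First 3G:
Repeated addition: build up to 3G.
2G: tangent at (16, 16): λ = (3·16² + 0)/(2·16) ≡ 3/15. 15⁻¹ ≡ 8 (mod 17), so λ ≡ 3·8 ≡ 7.
  x = λ² - 16 - 16 = 49 - 32 ≡ 0; y = λ·(16 - 0) - 16 ≡ 11. → (0, 11)
3G: (0, 11) + (16, 16). λ = (16 - 11)/(16 - 0) ≡ 5/16 mod 17. 16⁻¹ ≡ 16 (mod 17), so λ ≡ 12.
  x = λ² - 0 - 16 = 144 - 16 ≡ 9; y = λ·(0 - 9) - 11 ≡ 0. → (9, 0)
3G = (9, 0).
Next 3H:
Repeated addition: build up to 3H.
2H: tangent at (12, 9): λ = (3·12² + 0)/(2·9) ≡ 7/1. 1⁻¹ ≡ 1 (mod 17), so λ ≡ 7·1 ≡ 7.
  x = λ² - 12 - 12 = 49 - 24 ≡ 8; y = λ·(12 - 8) - 9 ≡ 2. → (8, 2)
3H: (8, 2) + (12, 9). λ = (9 - 2)/(12 - 8) ≡ 7/4 mod 17. 4⁻¹ ≡ 13 (mod 17) since 4·13 = 52 ≡ 1, so λ ≡ 6.
  x = λ² - 8 - 12 = 36 - 20 ≡ 16; y = λ·(8 - 16) - 2 ≡ 1. → (16, 1)
3H = (16, 1).
Finally 3G + 3H:
(9, 0) + (16, 1). λ = (1 - 0)/(16 - 9) ≡ 1/7 mod 17. 7⁻¹ ≡ 5 (mod 17), so λ ≡ 5.
  x = λ² - 9 - 16 = 25 - 25 ≡ 0; y = λ·(9 - 0) - 0 ≡ 11. → (0, 11)

(0, 11)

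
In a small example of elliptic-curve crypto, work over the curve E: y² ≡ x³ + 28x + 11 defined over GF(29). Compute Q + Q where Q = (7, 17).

(22, 9)

tangent at (7, 17): λ = (3·7² + 28)/(2·17) ≡ 1/5. 5⁻¹ ≡ 6 (mod 29), so λ ≡ 1·6 ≡ 6.
  x = λ² - 7 - 7 = 36 - 14 ≡ 22; y = λ·(7 - 22) - 17 ≡ 9. → (22, 9)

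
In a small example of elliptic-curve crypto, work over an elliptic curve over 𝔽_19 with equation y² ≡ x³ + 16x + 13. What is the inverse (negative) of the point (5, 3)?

-(5, 3) = (5, -3 mod 19) = (5, 16).

(5, 16)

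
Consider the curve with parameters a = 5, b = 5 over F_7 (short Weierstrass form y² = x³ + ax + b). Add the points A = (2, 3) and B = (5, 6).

(1, 5)

(2, 3) + (5, 6). λ = (6 - 3)/(5 - 2) ≡ 3/3 mod 7. 3⁻¹ ≡ 5 (mod 7), so λ ≡ 1.
  x = λ² - 2 - 5 = 1 - 7 ≡ 1; y = λ·(2 - 1) - 3 ≡ 5. → (1, 5)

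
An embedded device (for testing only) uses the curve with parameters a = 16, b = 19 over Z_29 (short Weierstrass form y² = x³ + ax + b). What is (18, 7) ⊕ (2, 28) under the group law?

(18, 7) + (2, 28). λ = (28 - 7)/(2 - 18) ≡ 21/13 mod 29. 13⁻¹ ≡ 9 (mod 29), so λ ≡ 15.
  x = λ² - 18 - 2 = 225 - 20 ≡ 2; y = λ·(18 - 2) - 7 ≡ 1. → (2, 1)

(2, 1)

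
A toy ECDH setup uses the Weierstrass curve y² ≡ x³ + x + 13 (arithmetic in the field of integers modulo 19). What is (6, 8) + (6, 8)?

tangent at (6, 8): λ = (3·6² + 1)/(2·8) ≡ 14/16. 16⁻¹ ≡ 6 (mod 19), so λ ≡ 14·6 ≡ 8.
  x = λ² - 6 - 6 = 64 - 12 ≡ 14; y = λ·(6 - 14) - 8 ≡ 4. → (14, 4)

(14, 4)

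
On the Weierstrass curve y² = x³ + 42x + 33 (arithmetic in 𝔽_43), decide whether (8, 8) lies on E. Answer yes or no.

y² = 8² ≡ 21; x³ + 42x + 33 = 881 ≡ 21 (mod 43). 21 = 21.

yes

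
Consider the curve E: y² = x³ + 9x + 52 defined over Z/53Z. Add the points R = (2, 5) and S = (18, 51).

(2, 5) + (18, 51). λ = (51 - 5)/(18 - 2) ≡ 46/16 mod 53. 16⁻¹ ≡ 10 (mod 53), so λ ≡ 36.
  x = λ² - 2 - 18 = 1296 - 20 ≡ 4; y = λ·(2 - 4) - 5 ≡ 29. → (4, 29)

(4, 29)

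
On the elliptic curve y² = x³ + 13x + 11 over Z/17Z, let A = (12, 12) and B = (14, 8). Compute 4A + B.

First 4A:
Repeated addition: build up to 4A.
2A: tangent at (12, 12): λ = (3·12² + 13)/(2·12) ≡ 3/7. 7⁻¹ ≡ 5 (mod 17) since 7·5 = 35 ≡ 1, so λ ≡ 3·5 ≡ 15.
  x = λ² - 12 - 12 = 225 - 24 ≡ 14; y = λ·(12 - 14) - 12 ≡ 9. → (14, 9)
3A: (14, 9) + (12, 12). λ = (12 - 9)/(12 - 14) ≡ 3/15 mod 17. 15⁻¹ ≡ 8 (mod 17), so λ ≡ 7.
  x = λ² - 14 - 12 = 49 - 26 ≡ 6; y = λ·(14 - 6) - 9 ≡ 13. → (6, 13)
4A: (6, 13) + (12, 12). λ = (12 - 13)/(12 - 6) ≡ 16/6 mod 17. 6⁻¹ ≡ 3 (mod 17) since 6·3 = 18 ≡ 1, so λ ≡ 14.
  x = λ² - 6 - 12 = 196 - 18 ≡ 8; y = λ·(6 - 8) - 13 ≡ 10. → (8, 10)
4A = (8, 10).
Finally 4A + B:
(8, 10) + (14, 8). λ = (8 - 10)/(14 - 8) ≡ 15/6 mod 17. 6⁻¹ ≡ 3 (mod 17), so λ ≡ 11.
  x = λ² - 8 - 14 = 121 - 22 ≡ 14; y = λ·(8 - 14) - 10 ≡ 9. → (14, 9)

(14, 9)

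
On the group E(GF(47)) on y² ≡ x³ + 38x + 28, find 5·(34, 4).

Write P = (34, 4).
Repeated addition: build up to 5P.
2P: tangent at (34, 4): λ = (3·34² + 38)/(2·4) ≡ 28/8. 8⁻¹ ≡ 6 (mod 47), so λ ≡ 28·6 ≡ 27.
  x = λ² - 34 - 34 = 729 - 68 ≡ 3; y = λ·(34 - 3) - 4 ≡ 34. → (3, 34)
3P: (3, 34) + (34, 4). λ = (4 - 34)/(34 - 3) ≡ 17/31 mod 47. 31⁻¹ ≡ 44 (mod 47) since 31·44 = 1364 ≡ 1, so λ ≡ 43.
  x = λ² - 3 - 34 = 1849 - 37 ≡ 26; y = λ·(3 - 26) - 34 ≡ 11. → (26, 11)
4P: (26, 11) + (34, 4). λ = (4 - 11)/(34 - 26) ≡ 40/8 mod 47. 8⁻¹ ≡ 6 (mod 47), so λ ≡ 5.
  x = λ² - 26 - 34 = 25 - 60 ≡ 12; y = λ·(26 - 12) - 11 ≡ 12. → (12, 12)
5P: (12, 12) + (34, 4). λ = (4 - 12)/(34 - 12) ≡ 39/22 mod 47. 22⁻¹ ≡ 15 (mod 47), so λ ≡ 21.
  x = λ² - 12 - 34 = 441 - 46 ≡ 19; y = λ·(12 - 19) - 12 ≡ 29. → (19, 29)

(19, 29)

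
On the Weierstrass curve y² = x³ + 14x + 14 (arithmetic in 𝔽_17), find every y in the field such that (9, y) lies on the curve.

x³ + 14x + 14 = 869 ≡ 2 (mod 17).
Square roots of 2 mod 17: 6 and 11 (since 6² = 36 ≡ 2).

6, 11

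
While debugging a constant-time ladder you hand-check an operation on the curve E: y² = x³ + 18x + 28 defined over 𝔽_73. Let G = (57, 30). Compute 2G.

(16, 18)

tangent at (57, 30): λ = (3·57² + 18)/(2·30) ≡ 56/60. 60⁻¹ ≡ 28 (mod 73) since 60·28 = 1680 ≡ 1, so λ ≡ 56·28 ≡ 35.
  x = λ² - 57 - 57 = 1225 - 114 ≡ 16; y = λ·(57 - 16) - 30 ≡ 18. → (16, 18)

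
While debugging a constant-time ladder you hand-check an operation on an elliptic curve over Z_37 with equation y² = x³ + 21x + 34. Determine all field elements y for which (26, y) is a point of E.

x³ + 21x + 34 = 18156 ≡ 26 (mod 37).
Square roots of 26 mod 37: 10 and 27 (since 10² = 100 ≡ 26).

10, 27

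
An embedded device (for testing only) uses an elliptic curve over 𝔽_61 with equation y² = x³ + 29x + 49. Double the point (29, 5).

tangent at (29, 5): λ = (3·29² + 29)/(2·5) ≡ 51/10. 10⁻¹ ≡ 55 (mod 61), so λ ≡ 51·55 ≡ 60.
  x = λ² - 29 - 29 = 3600 - 58 ≡ 4; y = λ·(29 - 4) - 5 ≡ 31. → (4, 31)

(4, 31)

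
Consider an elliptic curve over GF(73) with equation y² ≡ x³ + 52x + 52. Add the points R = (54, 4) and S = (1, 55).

(36, 20)

(54, 4) + (1, 55). λ = (55 - 4)/(1 - 54) ≡ 51/20 mod 73. 20⁻¹ ≡ 11 (mod 73) since 20·11 = 220 ≡ 1, so λ ≡ 50.
  x = λ² - 54 - 1 = 2500 - 55 ≡ 36; y = λ·(54 - 36) - 4 ≡ 20. → (36, 20)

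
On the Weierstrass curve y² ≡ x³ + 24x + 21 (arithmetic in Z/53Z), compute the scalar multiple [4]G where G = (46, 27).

Double-and-add on 4 = (100)₂. Start with G = (46, 27) for the leading 1-bit.
double: tangent at (46, 27): λ = (3·46² + 24)/(2·27) ≡ 12/1. 1⁻¹ ≡ 1 (mod 53), so λ ≡ 12·1 ≡ 12.
  x = λ² - 46 - 46 = 144 - 92 ≡ 52; y = λ·(46 - 52) - 27 ≡ 7. → (52, 7)
double: tangent at (52, 7): λ = (3·52² + 24)/(2·7) ≡ 27/14. 14⁻¹ ≡ 19 (mod 53) since 14·19 = 266 ≡ 1, so λ ≡ 27·19 ≡ 36.
  x = λ² - 52 - 52 = 1296 - 104 ≡ 26; y = λ·(52 - 26) - 7 ≡ 28. → (26, 28)

(26, 28)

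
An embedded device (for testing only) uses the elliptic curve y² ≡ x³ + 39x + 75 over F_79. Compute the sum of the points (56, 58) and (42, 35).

(56, 58) + (42, 35). λ = (35 - 58)/(42 - 56) ≡ 56/65 mod 79. 65⁻¹ ≡ 62 (mod 79), so λ ≡ 75.
  x = λ² - 56 - 42 = 5625 - 98 ≡ 76; y = λ·(56 - 76) - 58 ≡ 22. → (76, 22)

(76, 22)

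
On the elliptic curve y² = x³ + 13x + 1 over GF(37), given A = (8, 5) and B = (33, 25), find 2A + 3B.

(21, 10)

First 2A:
Repeated addition: build up to 2A.
2A: tangent at (8, 5): λ = (3·8² + 13)/(2·5) ≡ 20/10. 10⁻¹ ≡ 26 (mod 37), so λ ≡ 20·26 ≡ 2.
  x = λ² - 8 - 8 = 4 - 16 ≡ 25; y = λ·(8 - 25) - 5 ≡ 35. → (25, 35)
2A = (25, 35).
Next 3B:
Repeated addition: build up to 3B.
2B: tangent at (33, 25): λ = (3·33² + 13)/(2·25) ≡ 24/13. 13⁻¹ ≡ 20 (mod 37), so λ ≡ 24·20 ≡ 36.
  x = λ² - 33 - 33 = 1296 - 66 ≡ 9; y = λ·(33 - 9) - 25 ≡ 25. → (9, 25)
3B: (9, 25) + (33, 25). λ = (25 - 25)/(33 - 9) ≡ 0/24 mod 37. 24⁻¹ ≡ 17 (mod 37), so λ ≡ 0.
  x = λ² - 9 - 33 = 0 - 42 ≡ 32; y = λ·(9 - 32) - 25 ≡ 12. → (32, 12)
3B = (32, 12).
Finally 2A + 3B:
(25, 35) + (32, 12). λ = (12 - 35)/(32 - 25) ≡ 14/7 mod 37. 7⁻¹ ≡ 16 (mod 37), so λ ≡ 2.
  x = λ² - 25 - 32 = 4 - 57 ≡ 21; y = λ·(25 - 21) - 35 ≡ 10. → (21, 10)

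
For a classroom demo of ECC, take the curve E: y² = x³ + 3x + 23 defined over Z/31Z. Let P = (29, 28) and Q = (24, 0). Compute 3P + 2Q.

(3, 20)

First 3P:
Repeated addition: build up to 3P.
2P: tangent at (29, 28): λ = (3·29² + 3)/(2·28) ≡ 15/25. 25⁻¹ ≡ 5 (mod 31) since 25·5 = 125 ≡ 1, so λ ≡ 15·5 ≡ 13.
  x = λ² - 29 - 29 = 169 - 58 ≡ 18; y = λ·(29 - 18) - 28 ≡ 22. → (18, 22)
3P: (18, 22) + (29, 28). λ = (28 - 22)/(29 - 18) ≡ 6/11 mod 31. 11⁻¹ ≡ 17 (mod 31) since 11·17 = 187 ≡ 1, so λ ≡ 9.
  x = λ² - 18 - 29 = 81 - 47 ≡ 3; y = λ·(18 - 3) - 22 ≡ 20. → (3, 20)
3P = (3, 20).
Next 2Q:
Repeated addition: build up to 2Q.
2Q: (24, 0) + (24, 0): same x and y₁ ≡ -y₂, so the sum is O.
2Q = O.
Finally 3P + 2Q:
(3, 20) + O = (3, 20) (identity).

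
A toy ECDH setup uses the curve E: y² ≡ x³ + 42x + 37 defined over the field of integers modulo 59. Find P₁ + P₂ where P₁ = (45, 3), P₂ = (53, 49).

(42, 29)

(45, 3) + (53, 49). λ = (49 - 3)/(53 - 45) ≡ 46/8 mod 59. 8⁻¹ ≡ 37 (mod 59), so λ ≡ 50.
  x = λ² - 45 - 53 = 2500 - 98 ≡ 42; y = λ·(45 - 42) - 3 ≡ 29. → (42, 29)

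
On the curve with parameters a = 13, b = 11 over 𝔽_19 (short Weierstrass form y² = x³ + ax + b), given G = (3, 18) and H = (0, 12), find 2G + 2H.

(15, 3)

First 2G:
Repeated addition: build up to 2G.
2G: tangent at (3, 18): λ = (3·3² + 13)/(2·18) ≡ 2/17. 17⁻¹ ≡ 9 (mod 19), so λ ≡ 2·9 ≡ 18.
  x = λ² - 3 - 3 = 324 - 6 ≡ 14; y = λ·(3 - 14) - 18 ≡ 12. → (14, 12)
2G = (14, 12).
Next 2H:
Repeated addition: build up to 2H.
2H: tangent at (0, 12): λ = (3·0² + 13)/(2·12) ≡ 13/5. 5⁻¹ ≡ 4 (mod 19) since 5·4 = 20 ≡ 1, so λ ≡ 13·4 ≡ 14.
  x = λ² - 0 - 0 = 196 - 0 ≡ 6; y = λ·(0 - 6) - 12 ≡ 18. → (6, 18)
2H = (6, 18).
Finally 2G + 2H:
(14, 12) + (6, 18). λ = (18 - 12)/(6 - 14) ≡ 6/11 mod 19. 11⁻¹ ≡ 7 (mod 19), so λ ≡ 4.
  x = λ² - 14 - 6 = 16 - 20 ≡ 15; y = λ·(14 - 15) - 12 ≡ 3. → (15, 3)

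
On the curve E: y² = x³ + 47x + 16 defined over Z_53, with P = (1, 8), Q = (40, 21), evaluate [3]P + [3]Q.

First 3P:
Repeated addition: build up to 3P.
2P: tangent at (1, 8): λ = (3·1² + 47)/(2·8) ≡ 50/16. 16⁻¹ ≡ 10 (mod 53) since 16·10 = 160 ≡ 1, so λ ≡ 50·10 ≡ 23.
  x = λ² - 1 - 1 = 529 - 2 ≡ 50; y = λ·(1 - 50) - 8 ≡ 31. → (50, 31)
3P: (50, 31) + (1, 8). λ = (8 - 31)/(1 - 50) ≡ 30/4 mod 53. 4⁻¹ ≡ 40 (mod 53), so λ ≡ 34.
  x = λ² - 50 - 1 = 1156 - 51 ≡ 45; y = λ·(50 - 45) - 31 ≡ 33. → (45, 33)
3P = (45, 33).
Next 3Q:
Repeated addition: build up to 3Q.
2Q: tangent at (40, 21): λ = (3·40² + 47)/(2·21) ≡ 24/42. 42⁻¹ ≡ 24 (mod 53), so λ ≡ 24·24 ≡ 46.
  x = λ² - 40 - 40 = 2116 - 80 ≡ 22; y = λ·(40 - 22) - 21 ≡ 12. → (22, 12)
3Q: (22, 12) + (40, 21). λ = (21 - 12)/(40 - 22) ≡ 9/18 mod 53. 18⁻¹ ≡ 3 (mod 53) since 18·3 = 54 ≡ 1, so λ ≡ 27.
  x = λ² - 22 - 40 = 729 - 62 ≡ 31; y = λ·(22 - 31) - 12 ≡ 10. → (31, 10)
3Q = (31, 10).
Finally 3P + 3Q:
(45, 33) + (31, 10). λ = (10 - 33)/(31 - 45) ≡ 30/39 mod 53. 39⁻¹ ≡ 34 (mod 53) since 39·34 = 1326 ≡ 1, so λ ≡ 13.
  x = λ² - 45 - 31 = 169 - 76 ≡ 40; y = λ·(45 - 40) - 33 ≡ 32. → (40, 32)

(40, 32)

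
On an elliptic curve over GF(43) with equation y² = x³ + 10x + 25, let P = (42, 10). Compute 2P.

(15, 14)

tangent at (42, 10): λ = (3·42² + 10)/(2·10) ≡ 13/20. 20⁻¹ ≡ 28 (mod 43), so λ ≡ 13·28 ≡ 20.
  x = λ² - 42 - 42 = 400 - 84 ≡ 15; y = λ·(42 - 15) - 10 ≡ 14. → (15, 14)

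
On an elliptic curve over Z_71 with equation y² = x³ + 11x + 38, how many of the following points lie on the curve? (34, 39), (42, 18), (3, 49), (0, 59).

0

(34, 39): 39² ≡ 30, rhs ≡ 27 → off.
(42, 18): 18² ≡ 40, rhs ≡ 38 → off.
(3, 49): 49² ≡ 58, rhs ≡ 27 → off.
(0, 59): 59² ≡ 2, rhs ≡ 38 → off.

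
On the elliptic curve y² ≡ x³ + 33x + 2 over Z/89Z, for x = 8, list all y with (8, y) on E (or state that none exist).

x³ + 33x + 2 = 778 ≡ 66 (mod 89).
66 is a non-residue mod 89; no y exists.

none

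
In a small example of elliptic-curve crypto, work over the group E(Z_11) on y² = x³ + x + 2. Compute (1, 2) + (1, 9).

The two points share x = 1 and their y-coordinates satisfy 2 + 9 ≡ 0 (mod 11), so they are inverses. Their sum is O.

O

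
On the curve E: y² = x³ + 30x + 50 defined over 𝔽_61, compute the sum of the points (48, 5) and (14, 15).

(48, 5) + (14, 15). λ = (15 - 5)/(14 - 48) ≡ 10/27 mod 61. 27⁻¹ ≡ 52 (mod 61), so λ ≡ 32.
  x = λ² - 48 - 14 = 1024 - 62 ≡ 47; y = λ·(48 - 47) - 5 ≡ 27. → (47, 27)

(47, 27)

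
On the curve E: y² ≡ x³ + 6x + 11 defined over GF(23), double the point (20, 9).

(10, 17)

tangent at (20, 9): λ = (3·20² + 6)/(2·9) ≡ 10/18. 18⁻¹ ≡ 9 (mod 23), so λ ≡ 10·9 ≡ 21.
  x = λ² - 20 - 20 = 441 - 40 ≡ 10; y = λ·(20 - 10) - 9 ≡ 17. → (10, 17)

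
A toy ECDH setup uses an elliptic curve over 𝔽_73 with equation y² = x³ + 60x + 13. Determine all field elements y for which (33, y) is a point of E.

x³ + 60x + 13 = 37930 ≡ 43 (mod 73).
43 is a non-residue mod 73; no y exists.

none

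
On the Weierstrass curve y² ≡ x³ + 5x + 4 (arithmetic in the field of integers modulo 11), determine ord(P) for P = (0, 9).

4

2P: tangent at (0, 9): λ = (3·0² + 5)/(2·9) ≡ 5/7. 7⁻¹ ≡ 8 (mod 11), so λ ≡ 5·8 ≡ 7.
  x = λ² - 0 - 0 = 49 - 0 ≡ 5; y = λ·(0 - 5) - 9 ≡ 0. → (5, 0)
3P: (5, 0) + (0, 9). λ = (9 - 0)/(0 - 5) ≡ 9/6 mod 11. 6⁻¹ ≡ 2 (mod 11), so λ ≡ 7.
  x = λ² - 5 - 0 = 49 - 5 ≡ 0; y = λ·(5 - 0) - 0 ≡ 2. → (0, 2)
4P: (0, 2) + (0, 9): same x and y₁ ≡ -y₂, so the sum is O.
4P = O, so the order is 4.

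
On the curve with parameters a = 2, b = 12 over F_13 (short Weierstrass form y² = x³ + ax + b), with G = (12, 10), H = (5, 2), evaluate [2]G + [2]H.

First 2G:
Repeated addition: build up to 2G.
2G: tangent at (12, 10): λ = (3·12² + 2)/(2·10) ≡ 5/7. 7⁻¹ ≡ 2 (mod 13) since 7·2 = 14 ≡ 1, so λ ≡ 5·2 ≡ 10.
  x = λ² - 12 - 12 = 100 - 24 ≡ 11; y = λ·(12 - 11) - 10 ≡ 0. → (11, 0)
2G = (11, 0).
Next 2H:
Repeated addition: build up to 2H.
2H: tangent at (5, 2): λ = (3·5² + 2)/(2·2) ≡ 12/4. 4⁻¹ ≡ 10 (mod 13) since 4·10 = 40 ≡ 1, so λ ≡ 12·10 ≡ 3.
  x = λ² - 5 - 5 = 9 - 10 ≡ 12; y = λ·(5 - 12) - 2 ≡ 3. → (12, 3)
2H = (12, 3).
Finally 2G + 2H:
(11, 0) + (12, 3). λ = (3 - 0)/(12 - 11) ≡ 3/1 mod 13. 1⁻¹ ≡ 1 (mod 13), so λ ≡ 3.
  x = λ² - 11 - 12 = 9 - 23 ≡ 12; y = λ·(11 - 12) - 0 ≡ 10. → (12, 10)

(12, 10)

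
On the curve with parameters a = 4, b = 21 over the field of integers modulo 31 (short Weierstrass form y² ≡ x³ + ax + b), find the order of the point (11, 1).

2P: tangent at (11, 1): λ = (3·11² + 4)/(2·1) ≡ 26/2. 2⁻¹ ≡ 16 (mod 31), so λ ≡ 26·16 ≡ 13.
  x = λ² - 11 - 11 = 169 - 22 ≡ 23; y = λ·(11 - 23) - 1 ≡ 29. → (23, 29)
3P: (23, 29) + (11, 1). λ = (1 - 29)/(11 - 23) ≡ 3/19 mod 31. 19⁻¹ ≡ 18 (mod 31), so λ ≡ 23.
  x = λ² - 23 - 11 = 529 - 34 ≡ 30; y = λ·(23 - 30) - 29 ≡ 27. → (30, 27)
4P: (30, 27) + (11, 1). λ = (1 - 27)/(11 - 30) ≡ 5/12 mod 31. 12⁻¹ ≡ 13 (mod 31), so λ ≡ 3.
  x = λ² - 30 - 11 = 9 - 41 ≡ 30; y = λ·(30 - 30) - 27 ≡ 4. → (30, 4)
5P: (30, 4) + (11, 1). λ = (1 - 4)/(11 - 30) ≡ 28/12 mod 31. 12⁻¹ ≡ 13 (mod 31), so λ ≡ 23.
  x = λ² - 30 - 11 = 529 - 41 ≡ 23; y = λ·(30 - 23) - 4 ≡ 2. → (23, 2)
6P: (23, 2) + (11, 1). λ = (1 - 2)/(11 - 23) ≡ 30/19 mod 31. 19⁻¹ ≡ 18 (mod 31), so λ ≡ 13.
  x = λ² - 23 - 11 = 169 - 34 ≡ 11; y = λ·(23 - 11) - 2 ≡ 30. → (11, 30)
7P: (11, 30) + (11, 1): same x and y₁ ≡ -y₂, so the sum is O.
7P = O, so the order is 7.

7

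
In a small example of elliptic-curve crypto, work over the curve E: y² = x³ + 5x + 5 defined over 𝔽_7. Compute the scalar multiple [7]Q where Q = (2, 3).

Double-and-add on 7 = (111)₂. Start with Q = (2, 3) for the leading 1-bit.
double: tangent at (2, 3): λ = (3·2² + 5)/(2·3) ≡ 3/6. 6⁻¹ ≡ 6 (mod 7) since 6·6 = 36 ≡ 1, so λ ≡ 3·6 ≡ 4.
  x = λ² - 2 - 2 = 16 - 4 ≡ 5; y = λ·(2 - 5) - 3 ≡ 6. → (5, 6)
add Q: (5, 6) + (2, 3). λ = (3 - 6)/(2 - 5) ≡ 4/4 mod 7. 4⁻¹ ≡ 2 (mod 7) since 4·2 = 8 ≡ 1, so λ ≡ 1.
  x = λ² - 5 - 2 = 1 - 7 ≡ 1; y = λ·(5 - 1) - 6 ≡ 5. → (1, 5)
double: tangent at (1, 5): λ = (3·1² + 5)/(2·5) ≡ 1/3. 3⁻¹ ≡ 5 (mod 7), so λ ≡ 1·5 ≡ 5.
  x = λ² - 1 - 1 = 25 - 2 ≡ 2; y = λ·(1 - 2) - 5 ≡ 4. → (2, 4)
add Q: (2, 4) + (2, 3): same x and y₁ ≡ -y₂, so the sum is O.

O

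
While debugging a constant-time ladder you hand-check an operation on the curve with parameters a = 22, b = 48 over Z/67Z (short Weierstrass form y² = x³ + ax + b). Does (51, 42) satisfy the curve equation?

y² = 42² ≡ 22; x³ + 22x + 48 = 133821 ≡ 22 (mod 67). 22 = 22.

yes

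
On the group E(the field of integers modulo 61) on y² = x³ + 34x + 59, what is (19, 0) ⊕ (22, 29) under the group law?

(5, 54)

(19, 0) + (22, 29). λ = (29 - 0)/(22 - 19) ≡ 29/3 mod 61. 3⁻¹ ≡ 41 (mod 61), so λ ≡ 30.
  x = λ² - 19 - 22 = 900 - 41 ≡ 5; y = λ·(19 - 5) - 0 ≡ 54. → (5, 54)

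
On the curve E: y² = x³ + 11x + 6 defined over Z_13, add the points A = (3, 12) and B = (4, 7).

(3, 12) + (4, 7). λ = (7 - 12)/(4 - 3) ≡ 8/1 mod 13. 1⁻¹ ≡ 1 (mod 13), so λ ≡ 8.
  x = λ² - 3 - 4 = 64 - 7 ≡ 5; y = λ·(3 - 5) - 12 ≡ 11. → (5, 11)

(5, 11)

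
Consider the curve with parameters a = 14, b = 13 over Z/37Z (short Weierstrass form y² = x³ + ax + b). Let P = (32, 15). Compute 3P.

(25, 2)

Repeated addition: build up to 3P.
2P: tangent at (32, 15): λ = (3·32² + 14)/(2·15) ≡ 15/30. 30⁻¹ ≡ 21 (mod 37), so λ ≡ 15·21 ≡ 19.
  x = λ² - 32 - 32 = 361 - 64 ≡ 1; y = λ·(32 - 1) - 15 ≡ 19. → (1, 19)
3P: (1, 19) + (32, 15). λ = (15 - 19)/(32 - 1) ≡ 33/31 mod 37. 31⁻¹ ≡ 6 (mod 37) since 31·6 = 186 ≡ 1, so λ ≡ 13.
  x = λ² - 1 - 32 = 169 - 33 ≡ 25; y = λ·(1 - 25) - 19 ≡ 2. → (25, 2)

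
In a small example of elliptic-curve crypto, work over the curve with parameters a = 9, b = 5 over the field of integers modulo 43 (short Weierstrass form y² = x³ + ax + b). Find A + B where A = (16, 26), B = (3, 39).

(25, 26)

(16, 26) + (3, 39). λ = (39 - 26)/(3 - 16) ≡ 13/30 mod 43. 30⁻¹ ≡ 33 (mod 43) since 30·33 = 990 ≡ 1, so λ ≡ 42.
  x = λ² - 16 - 3 = 1764 - 19 ≡ 25; y = λ·(16 - 25) - 26 ≡ 26. → (25, 26)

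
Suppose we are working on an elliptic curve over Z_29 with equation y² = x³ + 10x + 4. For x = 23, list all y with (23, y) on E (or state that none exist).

x³ + 10x + 4 = 12401 ≡ 18 (mod 29).
18 is a non-residue mod 29; no y exists.

none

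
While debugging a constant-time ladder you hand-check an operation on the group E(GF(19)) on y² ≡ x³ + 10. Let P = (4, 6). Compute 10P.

Repeated addition: build up to 10P.
2P: tangent at (4, 6): λ = (3·4² + 0)/(2·6) ≡ 10/12. 12⁻¹ ≡ 8 (mod 19) since 12·8 = 96 ≡ 1, so λ ≡ 10·8 ≡ 4.
  x = λ² - 4 - 4 = 16 - 8 ≡ 8; y = λ·(4 - 8) - 6 ≡ 16. → (8, 16)
3P: (8, 16) + (4, 6). λ = (6 - 16)/(4 - 8) ≡ 9/15 mod 19. 15⁻¹ ≡ 14 (mod 19) since 15·14 = 210 ≡ 1, so λ ≡ 12.
  x = λ² - 8 - 4 = 144 - 12 ≡ 18; y = λ·(8 - 18) - 16 ≡ 16. → (18, 16)
4P: (18, 16) + (4, 6). λ = (6 - 16)/(4 - 18) ≡ 9/5 mod 19. 5⁻¹ ≡ 4 (mod 19), so λ ≡ 17.
  x = λ² - 18 - 4 = 289 - 22 ≡ 1; y = λ·(18 - 1) - 16 ≡ 7. → (1, 7)
5P: (1, 7) + (4, 6). λ = (6 - 7)/(4 - 1) ≡ 18/3 mod 19. 3⁻¹ ≡ 13 (mod 19), so λ ≡ 6.
  x = λ² - 1 - 4 = 36 - 5 ≡ 12; y = λ·(1 - 12) - 7 ≡ 3. → (12, 3)
6P: (12, 3) + (4, 6). λ = (6 - 3)/(4 - 12) ≡ 3/11 mod 19. 11⁻¹ ≡ 7 (mod 19), so λ ≡ 2.
  x = λ² - 12 - 4 = 4 - 16 ≡ 7; y = λ·(12 - 7) - 3 ≡ 7. → (7, 7)
7P: (7, 7) + (4, 6). λ = (6 - 7)/(4 - 7) ≡ 18/16 mod 19. 16⁻¹ ≡ 6 (mod 19), so λ ≡ 13.
  x = λ² - 7 - 4 = 169 - 11 ≡ 6; y = λ·(7 - 6) - 7 ≡ 6. → (6, 6)
8P: (6, 6) + (4, 6). λ = (6 - 6)/(4 - 6) ≡ 0/17 mod 19. 17⁻¹ ≡ 9 (mod 19), so λ ≡ 0.
  x = λ² - 6 - 4 = 0 - 10 ≡ 9; y = λ·(6 - 9) - 6 ≡ 13. → (9, 13)
9P: (9, 13) + (4, 6). λ = (6 - 13)/(4 - 9) ≡ 12/14 mod 19. 14⁻¹ ≡ 15 (mod 19), so λ ≡ 9.
  x = λ² - 9 - 4 = 81 - 13 ≡ 11; y = λ·(9 - 11) - 13 ≡ 7. → (11, 7)
10P: (11, 7) + (4, 6). λ = (6 - 7)/(4 - 11) ≡ 18/12 mod 19. 12⁻¹ ≡ 8 (mod 19) since 12·8 = 96 ≡ 1, so λ ≡ 11.
  x = λ² - 11 - 4 = 121 - 15 ≡ 11; y = λ·(11 - 11) - 7 ≡ 12. → (11, 12)

(11, 12)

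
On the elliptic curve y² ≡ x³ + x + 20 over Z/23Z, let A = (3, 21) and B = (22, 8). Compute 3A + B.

(5, 14)

First 3A:
Repeated addition: build up to 3A.
2A: tangent at (3, 21): λ = (3·3² + 1)/(2·21) ≡ 5/19. 19⁻¹ ≡ 17 (mod 23), so λ ≡ 5·17 ≡ 16.
  x = λ² - 3 - 3 = 256 - 6 ≡ 20; y = λ·(3 - 20) - 21 ≡ 6. → (20, 6)
3A: (20, 6) + (3, 21). λ = (21 - 6)/(3 - 20) ≡ 15/6 mod 23. 6⁻¹ ≡ 4 (mod 23), so λ ≡ 14.
  x = λ² - 20 - 3 = 196 - 23 ≡ 12; y = λ·(20 - 12) - 6 ≡ 14. → (12, 14)
3A = (12, 14).
Finally 3A + B:
(12, 14) + (22, 8). λ = (8 - 14)/(22 - 12) ≡ 17/10 mod 23. 10⁻¹ ≡ 7 (mod 23) since 10·7 = 70 ≡ 1, so λ ≡ 4.
  x = λ² - 12 - 22 = 16 - 34 ≡ 5; y = λ·(12 - 5) - 14 ≡ 14. → (5, 14)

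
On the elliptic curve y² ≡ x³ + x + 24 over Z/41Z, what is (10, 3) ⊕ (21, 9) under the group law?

(33, 18)

(10, 3) + (21, 9). λ = (9 - 3)/(21 - 10) ≡ 6/11 mod 41. 11⁻¹ ≡ 15 (mod 41) since 11·15 = 165 ≡ 1, so λ ≡ 8.
  x = λ² - 10 - 21 = 64 - 31 ≡ 33; y = λ·(10 - 33) - 3 ≡ 18. → (33, 18)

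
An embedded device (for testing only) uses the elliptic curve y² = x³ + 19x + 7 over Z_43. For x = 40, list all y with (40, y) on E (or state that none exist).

x³ + 19x + 7 = 64767 ≡ 9 (mod 43).
Square roots of 9 mod 43: 3 and 40 (since 3² = 9 ≡ 9).

3, 40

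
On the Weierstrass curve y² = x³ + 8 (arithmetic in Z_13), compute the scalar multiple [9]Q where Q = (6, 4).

(6, 4)

Repeated addition: build up to 9Q.
2Q: tangent at (6, 4): λ = (3·6² + 0)/(2·4) ≡ 4/8. 8⁻¹ ≡ 5 (mod 13), so λ ≡ 4·5 ≡ 7.
  x = λ² - 6 - 6 = 49 - 12 ≡ 11; y = λ·(6 - 11) - 4 ≡ 0. → (11, 0)
3Q: (11, 0) + (6, 4). λ = (4 - 0)/(6 - 11) ≡ 4/8 mod 13. 8⁻¹ ≡ 5 (mod 13) since 8·5 = 40 ≡ 1, so λ ≡ 7.
  x = λ² - 11 - 6 = 49 - 17 ≡ 6; y = λ·(11 - 6) - 0 ≡ 9. → (6, 9)
4Q: (6, 9) + (6, 4): same x and y₁ ≡ -y₂, so the sum is the point at infinity.
5Q: the point at infinity + (6, 4) = (6, 4) (identity).
6Q: tangent at (6, 4): λ = (3·6² + 0)/(2·4) ≡ 4/8. 8⁻¹ ≡ 5 (mod 13), so λ ≡ 4·5 ≡ 7.
  x = λ² - 6 - 6 = 49 - 12 ≡ 11; y = λ·(6 - 11) - 4 ≡ 0. → (11, 0)
7Q: (11, 0) + (6, 4). λ = (4 - 0)/(6 - 11) ≡ 4/8 mod 13. 8⁻¹ ≡ 5 (mod 13), so λ ≡ 7.
  x = λ² - 11 - 6 = 49 - 17 ≡ 6; y = λ·(11 - 6) - 0 ≡ 9. → (6, 9)
8Q: (6, 9) + (6, 4): same x and y₁ ≡ -y₂, so the sum is the point at infinity.
9Q: the point at infinity + (6, 4) = (6, 4) (identity).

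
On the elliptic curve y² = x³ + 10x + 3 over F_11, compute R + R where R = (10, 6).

(6, 2)

tangent at (10, 6): λ = (3·10² + 10)/(2·6) ≡ 2/1. 1⁻¹ ≡ 1 (mod 11) since 1·1 = 1 ≡ 1, so λ ≡ 2·1 ≡ 2.
  x = λ² - 10 - 10 = 4 - 20 ≡ 6; y = λ·(10 - 6) - 6 ≡ 2. → (6, 2)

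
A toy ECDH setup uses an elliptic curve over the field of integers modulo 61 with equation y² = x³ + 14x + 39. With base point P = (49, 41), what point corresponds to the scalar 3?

(54, 5)

Repeated addition: build up to 3P.
2P: tangent at (49, 41): λ = (3·49² + 14)/(2·41) ≡ 19/21. 21⁻¹ ≡ 32 (mod 61), so λ ≡ 19·32 ≡ 59.
  x = λ² - 49 - 49 = 3481 - 98 ≡ 28; y = λ·(49 - 28) - 41 ≡ 39. → (28, 39)
3P: (28, 39) + (49, 41). λ = (41 - 39)/(49 - 28) ≡ 2/21 mod 61. 21⁻¹ ≡ 32 (mod 61) since 21·32 = 672 ≡ 1, so λ ≡ 3.
  x = λ² - 28 - 49 = 9 - 77 ≡ 54; y = λ·(28 - 54) - 39 ≡ 5. → (54, 5)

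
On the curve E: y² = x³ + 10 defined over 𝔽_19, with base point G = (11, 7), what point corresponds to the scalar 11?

Repeated addition: build up to 11G.
2G: tangent at (11, 7): λ = (3·11² + 0)/(2·7) ≡ 2/14. 14⁻¹ ≡ 15 (mod 19), so λ ≡ 2·15 ≡ 11.
  x = λ² - 11 - 11 = 121 - 22 ≡ 4; y = λ·(11 - 4) - 7 ≡ 13. → (4, 13)
3G: (4, 13) + (11, 7). λ = (7 - 13)/(11 - 4) ≡ 13/7 mod 19. 7⁻¹ ≡ 11 (mod 19), so λ ≡ 10.
  x = λ² - 4 - 11 = 100 - 15 ≡ 9; y = λ·(4 - 9) - 13 ≡ 13. → (9, 13)
4G: (9, 13) + (11, 7). λ = (7 - 13)/(11 - 9) ≡ 13/2 mod 19. 2⁻¹ ≡ 10 (mod 19) since 2·10 = 20 ≡ 1, so λ ≡ 16.
  x = λ² - 9 - 11 = 256 - 20 ≡ 8; y = λ·(9 - 8) - 13 ≡ 3. → (8, 3)
5G: (8, 3) + (11, 7). λ = (7 - 3)/(11 - 8) ≡ 4/3 mod 19. 3⁻¹ ≡ 13 (mod 19), so λ ≡ 14.
  x = λ² - 8 - 11 = 196 - 19 ≡ 6; y = λ·(8 - 6) - 3 ≡ 6. → (6, 6)
6G: (6, 6) + (11, 7). λ = (7 - 6)/(11 - 6) ≡ 1/5 mod 19. 5⁻¹ ≡ 4 (mod 19), so λ ≡ 4.
  x = λ² - 6 - 11 = 16 - 17 ≡ 18; y = λ·(6 - 18) - 6 ≡ 3. → (18, 3)
7G: (18, 3) + (11, 7). λ = (7 - 3)/(11 - 18) ≡ 4/12 mod 19. 12⁻¹ ≡ 8 (mod 19) since 12·8 = 96 ≡ 1, so λ ≡ 13.
  x = λ² - 18 - 11 = 169 - 29 ≡ 7; y = λ·(18 - 7) - 3 ≡ 7. → (7, 7)
8G: (7, 7) + (11, 7). λ = (7 - 7)/(11 - 7) ≡ 0/4 mod 19. 4⁻¹ ≡ 5 (mod 19) since 4·5 = 20 ≡ 1, so λ ≡ 0.
  x = λ² - 7 - 11 = 0 - 18 ≡ 1; y = λ·(7 - 1) - 7 ≡ 12. → (1, 12)
9G: (1, 12) + (11, 7). λ = (7 - 12)/(11 - 1) ≡ 14/10 mod 19. 10⁻¹ ≡ 2 (mod 19) since 10·2 = 20 ≡ 1, so λ ≡ 9.
  x = λ² - 1 - 11 = 81 - 12 ≡ 12; y = λ·(1 - 12) - 12 ≡ 3. → (12, 3)
10G: (12, 3) + (11, 7). λ = (7 - 3)/(11 - 12) ≡ 4/18 mod 19. 18⁻¹ ≡ 18 (mod 19), so λ ≡ 15.
  x = λ² - 12 - 11 = 225 - 23 ≡ 12; y = λ·(12 - 12) - 3 ≡ 16. → (12, 16)
11G: (12, 16) + (11, 7). λ = (7 - 16)/(11 - 12) ≡ 10/18 mod 19. 18⁻¹ ≡ 18 (mod 19) since 18·18 = 324 ≡ 1, so λ ≡ 9.
  x = λ² - 12 - 11 = 81 - 23 ≡ 1; y = λ·(12 - 1) - 16 ≡ 7. → (1, 7)

(1, 7)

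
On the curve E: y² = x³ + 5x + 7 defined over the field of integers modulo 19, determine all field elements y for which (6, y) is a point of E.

5, 14

x³ + 5x + 7 = 253 ≡ 6 (mod 19).
Square roots of 6 mod 19: 5 and 14 (since 5² = 25 ≡ 6).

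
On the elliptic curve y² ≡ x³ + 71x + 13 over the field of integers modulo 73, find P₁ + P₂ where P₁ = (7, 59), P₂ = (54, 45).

(30, 69)

(7, 59) + (54, 45). λ = (45 - 59)/(54 - 7) ≡ 59/47 mod 73. 47⁻¹ ≡ 14 (mod 73) since 47·14 = 658 ≡ 1, so λ ≡ 23.
  x = λ² - 7 - 54 = 529 - 61 ≡ 30; y = λ·(7 - 30) - 59 ≡ 69. → (30, 69)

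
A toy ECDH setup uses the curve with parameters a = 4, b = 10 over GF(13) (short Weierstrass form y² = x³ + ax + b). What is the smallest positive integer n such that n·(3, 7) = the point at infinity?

8

2P: tangent at (3, 7): λ = (3·3² + 4)/(2·7) ≡ 5/1. 1⁻¹ ≡ 1 (mod 13), so λ ≡ 5·1 ≡ 5.
  x = λ² - 3 - 3 = 25 - 6 ≡ 6; y = λ·(3 - 6) - 7 ≡ 4. → (6, 4)
3P: (6, 4) + (3, 7). λ = (7 - 4)/(3 - 6) ≡ 3/10 mod 13. 10⁻¹ ≡ 4 (mod 13), so λ ≡ 12.
  x = λ² - 6 - 3 = 144 - 9 ≡ 5; y = λ·(6 - 5) - 4 ≡ 8. → (5, 8)
4P: (5, 8) + (3, 7). λ = (7 - 8)/(3 - 5) ≡ 12/11 mod 13. 11⁻¹ ≡ 6 (mod 13), so λ ≡ 7.
  x = λ² - 5 - 3 = 49 - 8 ≡ 2; y = λ·(5 - 2) - 8 ≡ 0. → (2, 0)
5P: (2, 0) + (3, 7). λ = (7 - 0)/(3 - 2) ≡ 7/1 mod 13. 1⁻¹ ≡ 1 (mod 13), so λ ≡ 7.
  x = λ² - 2 - 3 = 49 - 5 ≡ 5; y = λ·(2 - 5) - 0 ≡ 5. → (5, 5)
6P: (5, 5) + (3, 7). λ = (7 - 5)/(3 - 5) ≡ 2/11 mod 13. 11⁻¹ ≡ 6 (mod 13), so λ ≡ 12.
  x = λ² - 5 - 3 = 144 - 8 ≡ 6; y = λ·(5 - 6) - 5 ≡ 9. → (6, 9)
7P: (6, 9) + (3, 7). λ = (7 - 9)/(3 - 6) ≡ 11/10 mod 13. 10⁻¹ ≡ 4 (mod 13), so λ ≡ 5.
  x = λ² - 6 - 3 = 25 - 9 ≡ 3; y = λ·(6 - 3) - 9 ≡ 6. → (3, 6)
8P: (3, 6) + (3, 7): same x and y₁ ≡ -y₂, so the sum is the point at infinity.
8P = the point at infinity, so the order is 8.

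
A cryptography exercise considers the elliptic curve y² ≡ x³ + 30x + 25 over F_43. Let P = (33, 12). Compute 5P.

(33, 12)

Repeated addition: build up to 5P.
2P: tangent at (33, 12): λ = (3·33² + 30)/(2·12) ≡ 29/24. 24⁻¹ ≡ 9 (mod 43), so λ ≡ 29·9 ≡ 3.
  x = λ² - 33 - 33 = 9 - 66 ≡ 29; y = λ·(33 - 29) - 12 ≡ 0. → (29, 0)
3P: (29, 0) + (33, 12). λ = (12 - 0)/(33 - 29) ≡ 12/4 mod 43. 4⁻¹ ≡ 11 (mod 43), so λ ≡ 3.
  x = λ² - 29 - 33 = 9 - 62 ≡ 33; y = λ·(29 - 33) - 0 ≡ 31. → (33, 31)
4P: (33, 31) + (33, 12): same x and y₁ ≡ -y₂, so the sum is 𝒪.
5P: 𝒪 + (33, 12) = (33, 12) (identity).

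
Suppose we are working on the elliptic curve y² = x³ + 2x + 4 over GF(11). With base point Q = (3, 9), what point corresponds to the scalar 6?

(9, 5)

Repeated addition: build up to 6Q.
2Q: tangent at (3, 9): λ = (3·3² + 2)/(2·9) ≡ 7/7. 7⁻¹ ≡ 8 (mod 11) since 7·8 = 56 ≡ 1, so λ ≡ 7·8 ≡ 1.
  x = λ² - 3 - 3 = 1 - 6 ≡ 6; y = λ·(3 - 6) - 9 ≡ 10. → (6, 10)
3Q: (6, 10) + (3, 9). λ = (9 - 10)/(3 - 6) ≡ 10/8 mod 11. 8⁻¹ ≡ 7 (mod 11), so λ ≡ 4.
  x = λ² - 6 - 3 = 16 - 9 ≡ 7; y = λ·(6 - 7) - 10 ≡ 8. → (7, 8)
4Q: (7, 8) + (3, 9). λ = (9 - 8)/(3 - 7) ≡ 1/7 mod 11. 7⁻¹ ≡ 8 (mod 11), so λ ≡ 8.
  x = λ² - 7 - 3 = 64 - 10 ≡ 10; y = λ·(7 - 10) - 8 ≡ 1. → (10, 1)
5Q: (10, 1) + (3, 9). λ = (9 - 1)/(3 - 10) ≡ 8/4 mod 11. 4⁻¹ ≡ 3 (mod 11) since 4·3 = 12 ≡ 1, so λ ≡ 2.
  x = λ² - 10 - 3 = 4 - 13 ≡ 2; y = λ·(10 - 2) - 1 ≡ 4. → (2, 4)
6Q: (2, 4) + (3, 9). λ = (9 - 4)/(3 - 2) ≡ 5/1 mod 11. 1⁻¹ ≡ 1 (mod 11) since 1·1 = 1 ≡ 1, so λ ≡ 5.
  x = λ² - 2 - 3 = 25 - 5 ≡ 9; y = λ·(2 - 9) - 4 ≡ 5. → (9, 5)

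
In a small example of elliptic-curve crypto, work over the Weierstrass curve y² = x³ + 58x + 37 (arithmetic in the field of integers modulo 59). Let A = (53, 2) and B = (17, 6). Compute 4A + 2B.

First 4A:
Double-and-add on 4 = (100)₂. Start with A = (53, 2) for the leading 1-bit.
double: tangent at (53, 2): λ = (3·53² + 58)/(2·2) ≡ 48/4. 4⁻¹ ≡ 15 (mod 59) since 4·15 = 60 ≡ 1, so λ ≡ 48·15 ≡ 12.
  x = λ² - 53 - 53 = 144 - 106 ≡ 38; y = λ·(53 - 38) - 2 ≡ 1. → (38, 1)
double: tangent at (38, 1): λ = (3·38² + 58)/(2·1) ≡ 24/2. 2⁻¹ ≡ 30 (mod 59), so λ ≡ 24·30 ≡ 12.
  x = λ² - 38 - 38 = 144 - 76 ≡ 9; y = λ·(38 - 9) - 1 ≡ 52. → (9, 52)
4A = (9, 52).
Next 2B:
Repeated addition: build up to 2B.
2B: tangent at (17, 6): λ = (3·17² + 58)/(2·6) ≡ 40/12. 12⁻¹ ≡ 5 (mod 59) since 12·5 = 60 ≡ 1, so λ ≡ 40·5 ≡ 23.
  x = λ² - 17 - 17 = 529 - 34 ≡ 23; y = λ·(17 - 23) - 6 ≡ 33. → (23, 33)
2B = (23, 33).
Finally 4A + 2B:
(9, 52) + (23, 33). λ = (33 - 52)/(23 - 9) ≡ 40/14 mod 59. 14⁻¹ ≡ 38 (mod 59) since 14·38 = 532 ≡ 1, so λ ≡ 45.
  x = λ² - 9 - 23 = 2025 - 32 ≡ 46; y = λ·(9 - 46) - 52 ≡ 53. → (46, 53)

(46, 53)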